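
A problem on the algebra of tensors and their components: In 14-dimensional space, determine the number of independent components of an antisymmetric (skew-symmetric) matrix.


An antisymmetric rank-2 tensor satisfies A_{ij} = -A_{ji}, so diagonal entries are zero.
The independent components are the upper-triangular entries: C(n, 2) = n(n-1)/2.
n = 14
C(14, 2) = 14 * 13 / 2 = 182 / 2 = 91

91


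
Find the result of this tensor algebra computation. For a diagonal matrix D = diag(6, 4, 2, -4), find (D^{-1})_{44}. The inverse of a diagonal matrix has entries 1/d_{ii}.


For a diagonal matrix, the inverse has entries (D^{-1})_{ii} = 1/d_{ii}.
The diagonal entries are: d_{11} = 6, d_{22} = 4, d_{33} = 2, d_{44} = -4
We need (D^{-1})_{44} = 1/d_{44} = 1/-4 = -1/4

-1/4


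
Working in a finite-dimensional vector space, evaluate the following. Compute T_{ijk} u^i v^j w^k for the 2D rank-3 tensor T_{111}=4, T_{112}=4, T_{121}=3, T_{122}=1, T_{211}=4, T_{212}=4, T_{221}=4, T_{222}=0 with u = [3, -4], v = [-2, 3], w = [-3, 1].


S = sum over i,j,k of T_{ijk} u_i v_j w_k. Expanding all 8 terms:
T_{111}*u_1*v_1*w_1 = 4*3*-2*-3 = 72  (running total: 72)
T_{112}*u_1*v_1*w_2 = 4*3*-2*1 = -24  (running total: 48)
T_{121}*u_1*v_2*w_1 = 3*3*3*-3 = -81  (running total: -33)
T_{122}*u_1*v_2*w_2 = 1*3*3*1 = 9  (running total: -24)
T_{211}*u_2*v_1*w_1 = 4*-4*-2*-3 = -96  (running total: -120)
T_{212}*u_2*v_1*w_2 = 4*-4*-2*1 = 32  (running total: -88)
T_{221}*u_2*v_2*w_1 = 4*-4*3*-3 = 144  (running total: 56)
T_{222}*u_2*v_2*w_2 = 0*-4*3*1 = 0  (running total: 56)
S = 56

56


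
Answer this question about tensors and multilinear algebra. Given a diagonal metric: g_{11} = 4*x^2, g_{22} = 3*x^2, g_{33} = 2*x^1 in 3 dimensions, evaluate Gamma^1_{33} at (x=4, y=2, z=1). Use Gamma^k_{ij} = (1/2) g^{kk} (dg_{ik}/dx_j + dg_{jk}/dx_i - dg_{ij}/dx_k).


For a diagonal metric, Gamma^k_{ij} = (1/2) g^{kk} (dg_{ik}/dx_j + dg_{jk}/dx_i - dg_{ij}/dx_k).
The metric is diagonal, so g_{ab} = 0 for a != b.
At the given point: g_{11} = 64, g_{22} = 48, g_{33} = 8
g^{11} = 1/64
dg_{31}/dx_3 = 0 (off-diagonal)
dg_{31}/dx_3 = 0 (off-diagonal)
dg_{33}/dx_1 = dg_{33}/dx_1 = 2
Numerator = 0 + 0 - 2 = -2
Gamma^1_{33} = -2 / (2 * 64) = -1/64

-1/64


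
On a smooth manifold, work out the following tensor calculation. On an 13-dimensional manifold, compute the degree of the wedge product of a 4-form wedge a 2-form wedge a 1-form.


The degree of a wedge product is the sum of the degrees of the individual forms.
Degrees: 4, 2, 1
Total degree = 4 + 2 + 1 = 7

7


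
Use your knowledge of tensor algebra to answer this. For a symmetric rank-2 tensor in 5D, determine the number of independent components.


A symmetric rank-2 tensor in d dimensions has d(d+1)/2 independent components.
d = 5
d(d+1)/2 = 5 * 6 / 2 = 30 / 2 = 15

15


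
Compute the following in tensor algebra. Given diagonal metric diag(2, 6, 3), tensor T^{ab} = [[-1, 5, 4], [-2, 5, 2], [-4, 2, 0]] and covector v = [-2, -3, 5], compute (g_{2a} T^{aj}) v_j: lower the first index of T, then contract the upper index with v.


Step 1: lower the first index. For a diagonal metric, g_{ia} T^{aj} = g_{ii} T^{ij} (no sum on i).
g_{22} = 6
S_2{}^1 = 6 * T^{21} = 6 * -2 = -12
S_2{}^2 = 6 * T^{22} = 6 * 5 = 30
S_2{}^3 = 6 * T^{23} = 6 * 2 = 12
Step 2: contract S_2{}^j with v_j.
S_2{}^1 * v_1 = -12 * -2 = 24
S_2{}^2 * v_2 = 30 * -3 = -90
S_2{}^3 * v_3 = 12 * 5 = 60
Result = 24 + -90 + 60 = -6

-6


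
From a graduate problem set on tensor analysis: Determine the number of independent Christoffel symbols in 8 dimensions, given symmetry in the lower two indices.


Christoffel symbols Gamma^k_{ij} are symmetric in i,j, so there are d * d(d+1)/2 independent symbols.
d = 8
d(d+1)/2 = 8 * 9 / 2 = 36
Total = 8 * 36 = 288

288


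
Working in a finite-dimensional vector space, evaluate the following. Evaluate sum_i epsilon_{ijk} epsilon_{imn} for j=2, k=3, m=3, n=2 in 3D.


Using the identity: epsilon_{ijk} epsilon_{imn} = delta_{jm} delta_{kn} - delta_{jn} delta_{km}.
delta_{23} = 0
delta_{32} = 0
delta_{22} = 1
delta_{33} = 1
Result = 0 * 0 - 1 * 1 = 0 - 1 = -1

-1


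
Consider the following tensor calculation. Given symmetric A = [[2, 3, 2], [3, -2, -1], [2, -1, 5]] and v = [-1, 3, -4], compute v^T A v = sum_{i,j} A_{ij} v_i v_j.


First compute Av:
(Av)_1 = 2*-1 + 3*3 + 2*-4 = -1
(Av)_2 = 3*-1 + -2*3 + -1*-4 = -5
(Av)_3 = 2*-1 + -1*3 + 5*-4 = -25
Av = [-1, -5, -25]
Then v^T (Av) = -1*-1 + 3*-5 + -4*-25
= 1 + -15 + 100 = 86

86


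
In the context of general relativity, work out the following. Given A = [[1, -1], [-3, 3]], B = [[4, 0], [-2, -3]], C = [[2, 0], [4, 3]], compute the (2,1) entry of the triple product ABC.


(ABC)_{21} = sum_m (AB)_{2m} C_{m1}. First compute row 2 of AB.
(AB)_{21} = -3*4 + 3*-2 = -18
(AB)_{22} = -3*0 + 3*-3 = -9
Now contract with column 1 of C:
(AB)_{21} * C_{11} = -18 * 2 = -36
(AB)_{22} * C_{21} = -9 * 4 = -36
(ABC)_{21} = -36 + -36 = -72

-72


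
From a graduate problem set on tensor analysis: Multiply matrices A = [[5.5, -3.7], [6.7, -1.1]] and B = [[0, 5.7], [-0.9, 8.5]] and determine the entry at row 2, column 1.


(AB)_{ij} = sum_k A_{ik} B_{kj}.
For i=2, j=1:
A_{21} * B_{11} = 6.7 * 0 = 0
A_{22} * B_{21} = -1.1 * -0.9 = 0.99
Sum = 0 + 0.99 = 0.99

0.99


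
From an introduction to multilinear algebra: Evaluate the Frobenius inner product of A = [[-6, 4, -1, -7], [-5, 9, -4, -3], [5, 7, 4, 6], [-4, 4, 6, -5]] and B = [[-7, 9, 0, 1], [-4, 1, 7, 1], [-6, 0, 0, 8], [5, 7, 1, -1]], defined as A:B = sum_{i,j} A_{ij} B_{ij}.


A:B = sum over all i,j of A_{ij} * B_{ij}.
Row 1: -6*-7=42, 4*9=36, -1*0=0, -7*1=-7 => row sum = 71
Row 2: -5*-4=20, 9*1=9, -4*7=-28, -3*1=-3 => row sum = -2
Row 3: 5*-6=-30, 7*0=0, 4*0=0, 6*8=48 => row sum = 18
Row 4: -4*5=-20, 4*7=28, 6*1=6, -5*-1=5 => row sum = 19
Total = 71 + -2 + 18 + 19 = 106

106


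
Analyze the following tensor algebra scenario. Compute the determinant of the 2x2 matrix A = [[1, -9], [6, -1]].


For a 2x2 matrix [[a, b], [c, d]], det = a*d - b*c.
a = 1, b = -9, c = 6, d = -1
a*d = 1 * -1 = -1
b*c = -9 * 6 = -54
det = -1 - -54 = 53

53


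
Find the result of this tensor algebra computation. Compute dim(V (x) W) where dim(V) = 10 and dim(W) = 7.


The dimension of a tensor product is the product of dimensions.
dim(V) = 10, dim(W) = 7
dim(V (x) W) = 10 * 7 = 70

70


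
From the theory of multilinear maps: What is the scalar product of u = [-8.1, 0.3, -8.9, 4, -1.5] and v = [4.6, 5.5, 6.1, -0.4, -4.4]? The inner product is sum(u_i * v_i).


The inner product u . v = sum of u_i * v_i.
Term-by-term: -8.1 * 4.6, 0.3 * 5.5, -8.9 * 6.1, 4 * -0.4, -1.5 * -4.4
Products: -37.26, 1.65, -54.29, -1.6, 6.6
Sum = -37.26 + 1.65 + -54.29 + -1.6 + 6.6 = -84.9

-84.9


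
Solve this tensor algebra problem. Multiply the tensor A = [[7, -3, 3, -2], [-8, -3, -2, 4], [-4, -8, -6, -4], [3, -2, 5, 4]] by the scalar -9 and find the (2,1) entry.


Scalar multiplication: (cA)_{ij} = c * A_{ij}.
c = -9
A_{21} = -8
(cA)_{21} = -9 * -8 = 72

72


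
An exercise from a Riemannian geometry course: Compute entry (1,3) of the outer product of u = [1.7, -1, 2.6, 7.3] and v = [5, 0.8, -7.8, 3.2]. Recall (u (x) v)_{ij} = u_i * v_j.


The outer product entry T_{ij} = u_i * v_j.
We need i=1, j=3.
u_1 = 1.7, v_3 = -7.8
T_{1,3} = 1.7 * -7.8 = -13.26

-13.26


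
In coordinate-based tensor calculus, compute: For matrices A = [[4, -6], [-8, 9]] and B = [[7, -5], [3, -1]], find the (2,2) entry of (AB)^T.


(AB)^T_{ij} = (AB)_{ji} = sum_k A_{jk} B_{ki}.
For i=2, j=2 we need (AB)_{22}:
A_{21} * B_{12} = -8 * -5 = 40
A_{22} * B_{22} = 9 * -1 = -9
Sum = 40 + -9 = 31

31


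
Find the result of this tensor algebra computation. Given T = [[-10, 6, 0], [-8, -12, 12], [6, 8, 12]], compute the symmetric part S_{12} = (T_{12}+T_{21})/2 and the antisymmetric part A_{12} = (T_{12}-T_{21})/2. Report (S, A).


T_{12} = 6
T_{21} = -8
S_{12} = (6 + -8)/2 = -2/2 = -1
A_{12} = (6 - -8)/2 = 14/2 = 7
Check: S + A = -1 + 7 = 6 = T_{12}.

(-1, 7)


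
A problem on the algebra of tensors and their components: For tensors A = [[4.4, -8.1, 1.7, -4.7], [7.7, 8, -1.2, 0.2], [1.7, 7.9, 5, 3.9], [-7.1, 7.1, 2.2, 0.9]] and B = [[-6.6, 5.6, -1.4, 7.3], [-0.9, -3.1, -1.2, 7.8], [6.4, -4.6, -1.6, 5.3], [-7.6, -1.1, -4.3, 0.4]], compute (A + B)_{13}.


Tensor addition is component-wise: (A + B)_{ij} = A_{ij} + B_{ij}.
A_{13} = 1.7
B_{13} = -1.4
(A + B)_{13} = 1.7 + -1.4 = 0.3

0.3


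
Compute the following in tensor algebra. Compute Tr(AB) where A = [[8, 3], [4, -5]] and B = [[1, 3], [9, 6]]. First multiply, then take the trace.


Tr(AB) = sum_i (AB)_{ii} where (AB)_{ii} = sum_k A_{ik} B_{ki}.
(AB)_{11} = 8*1 + 3*9 = 35
(AB)_{22} = 4*3 + -5*6 = -18
Tr(AB) = 35 + -18 = 17

17


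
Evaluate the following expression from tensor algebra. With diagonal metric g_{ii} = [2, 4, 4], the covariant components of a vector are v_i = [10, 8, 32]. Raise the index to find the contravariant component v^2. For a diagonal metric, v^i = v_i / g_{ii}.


To raise an index with a diagonal metric: v^i = v_i / g_{ii}.
For index 2: v_2 = 8, g_{22} = 4
v^2 = 8 / 4 = 2

2


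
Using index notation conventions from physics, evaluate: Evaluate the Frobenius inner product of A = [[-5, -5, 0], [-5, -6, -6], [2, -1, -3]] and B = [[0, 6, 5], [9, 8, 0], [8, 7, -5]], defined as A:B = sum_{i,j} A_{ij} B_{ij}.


A:B = sum over all i,j of A_{ij} * B_{ij}.
Row 1: -5*0=0, -5*6=-30, 0*5=0 => row sum = -30
Row 2: -5*9=-45, -6*8=-48, -6*0=0 => row sum = -93
Row 3: 2*8=16, -1*7=-7, -3*-5=15 => row sum = 24
Total = -30 + -93 + 24 = -99

-99


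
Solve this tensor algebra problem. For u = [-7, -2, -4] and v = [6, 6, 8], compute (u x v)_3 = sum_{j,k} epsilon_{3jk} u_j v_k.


(u x v)_3 = sum_{j,k} epsilon_{3jk} u_j v_k. Only permutations of (1,2,3) contribute; the two non-zero terms are:
eps_{312} u_1 v_2 = 1 * -7 * 6 = -42
eps_{321} u_2 v_1 = -1 * -2 * 6 = 12
(u x v)_3 = -30

-30


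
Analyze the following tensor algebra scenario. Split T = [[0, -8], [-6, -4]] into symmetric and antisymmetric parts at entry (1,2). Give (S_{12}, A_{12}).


T_{12} = -8
T_{21} = -6
S_{12} = (-8 + -6)/2 = -14/2 = -7
A_{12} = (-8 - -6)/2 = -2/2 = -1
Check: S + A = -7 + -1 = -8 = T_{12}.

(-7, -1)


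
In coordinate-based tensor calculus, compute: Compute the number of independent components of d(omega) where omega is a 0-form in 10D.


The exterior derivative of a p-form is a (p+1)-form.
Its number of independent components is C(n, p+1).
n = 10, p+1 = 1
C(10, 1) = 10

10


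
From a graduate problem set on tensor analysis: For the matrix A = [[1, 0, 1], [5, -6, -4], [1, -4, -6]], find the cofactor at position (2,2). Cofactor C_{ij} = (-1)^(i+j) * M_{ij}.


To find cofactor C_{22}, delete row 2 and column 2.
The resulting 2x2 submatrix is: [[1, 1], [1, -6]]
Minor M_{22} = 1*-6 - 1*1
  = -6 - 1 = -7
Sign = (-1)^(2+2) = (-1)^4 = 1
Cofactor C_{22} = 1 * -7 = -7

-7


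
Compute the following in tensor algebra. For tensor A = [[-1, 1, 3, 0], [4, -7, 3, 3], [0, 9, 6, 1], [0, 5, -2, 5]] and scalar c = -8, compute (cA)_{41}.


Scalar multiplication: (cA)_{ij} = c * A_{ij}.
c = -8
A_{41} = 0
(cA)_{41} = -8 * 0 = 0

0


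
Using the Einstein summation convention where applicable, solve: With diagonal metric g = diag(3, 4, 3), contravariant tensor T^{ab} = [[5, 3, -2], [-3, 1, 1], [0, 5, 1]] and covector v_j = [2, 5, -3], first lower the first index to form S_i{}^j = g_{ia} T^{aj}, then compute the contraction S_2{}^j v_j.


Step 1: lower the first index. For a diagonal metric, g_{ia} T^{aj} = g_{ii} T^{ij} (no sum on i).
g_{22} = 4
S_2{}^1 = 4 * T^{21} = 4 * -3 = -12
S_2{}^2 = 4 * T^{22} = 4 * 1 = 4
S_2{}^3 = 4 * T^{23} = 4 * 1 = 4
Step 2: contract S_2{}^j with v_j.
S_2{}^1 * v_1 = -12 * 2 = -24
S_2{}^2 * v_2 = 4 * 5 = 20
S_2{}^3 * v_3 = 4 * -3 = -12
Result = -24 + 20 + -12 = -16

-16


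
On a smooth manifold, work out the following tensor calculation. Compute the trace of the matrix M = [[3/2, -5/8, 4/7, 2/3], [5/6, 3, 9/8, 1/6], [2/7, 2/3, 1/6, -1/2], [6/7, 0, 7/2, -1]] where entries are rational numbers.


The trace is the sum of diagonal entries.
Diagonal: M[1,1] = 3/2, M[2,2] = 3, M[3,3] = 1/6, M[4,4] = -1
Tr(M) = 3/2 + 3 + 1/6 + -1
Computing step by step:
After adding M[1,1]: 3/2
After adding M[2,2]: 9/2
After adding M[3,3]: 14/3
After adding M[4,4]: 11/3
Tr(M) = 11/3

11/3


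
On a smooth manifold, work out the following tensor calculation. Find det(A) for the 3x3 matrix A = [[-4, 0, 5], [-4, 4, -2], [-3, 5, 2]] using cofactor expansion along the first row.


Expanding along the first row, det(A) = a11*M_11 - a12*M_12 + a13*M_13, where M_1j is the (1,j) minor.
Minor M_11 = 4*2 - -2*5 = 18
Minor M_12 = -4*2 - -2*-3 = -14
Minor M_13 = -4*5 - 4*-3 = -8
det = -4*(18) - 0*(-14) + 5*(-8)
    = -72 - 0 + -40
    = -112

-112


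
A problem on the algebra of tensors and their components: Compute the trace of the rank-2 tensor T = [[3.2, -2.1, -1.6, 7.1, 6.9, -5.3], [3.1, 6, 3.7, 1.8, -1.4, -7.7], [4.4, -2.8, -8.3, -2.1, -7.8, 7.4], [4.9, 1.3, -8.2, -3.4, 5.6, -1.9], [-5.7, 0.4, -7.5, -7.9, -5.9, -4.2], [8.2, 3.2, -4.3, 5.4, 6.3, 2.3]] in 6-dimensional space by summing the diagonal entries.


The contraction (trace) of a rank-2 tensor is the sum of its diagonal elements.
Diagonal entries: A[1,1] = 3.2, A[2,2] = 6, A[3,3] = -8.3, A[4,4] = -3.4, A[5,5] = -5.9, A[6,6] = 2.3
Tr(A) = 3.2 + 6 + -8.3 + -3.4 + -5.9 + 2.3 = -6.1

-6.1


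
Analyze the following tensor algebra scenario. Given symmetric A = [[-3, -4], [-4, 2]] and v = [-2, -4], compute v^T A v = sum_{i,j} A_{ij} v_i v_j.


First compute Av:
(Av)_1 = -3*-2 + -4*-4 = 22
(Av)_2 = -4*-2 + 2*-4 = 0
Av = [22, 0]
Then v^T (Av) = -2*22 + -4*0
= -44 + 0 = -44

-44


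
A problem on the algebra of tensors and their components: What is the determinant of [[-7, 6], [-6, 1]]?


For a 2x2 matrix [[a, b], [c, d]], det = a*d - b*c.
a = -7, b = 6, c = -6, d = 1
a*d = -7 * 1 = -7
b*c = 6 * -6 = -36
det = -7 - -36 = 29

29


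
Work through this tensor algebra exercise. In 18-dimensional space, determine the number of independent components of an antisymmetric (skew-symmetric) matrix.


An antisymmetric rank-2 tensor satisfies A_{ij} = -A_{ji}, so diagonal entries are zero.
The independent components are the upper-triangular entries: C(n, 2) = n(n-1)/2.
n = 18
C(18, 2) = 18 * 17 / 2 = 306 / 2 = 153

153


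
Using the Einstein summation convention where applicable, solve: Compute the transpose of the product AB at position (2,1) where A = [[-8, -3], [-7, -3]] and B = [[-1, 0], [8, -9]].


(AB)^T_{ij} = (AB)_{ji} = sum_k A_{jk} B_{ki}.
For i=2, j=1 we need (AB)_{12}:
A_{11} * B_{12} = -8 * 0 = 0
A_{12} * B_{22} = -3 * -9 = 27
Sum = 0 + 27 = 27

27


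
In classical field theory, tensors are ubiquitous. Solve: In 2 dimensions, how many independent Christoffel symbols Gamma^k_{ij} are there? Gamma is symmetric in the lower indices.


Christoffel symbols Gamma^k_{ij} are symmetric in i,j, so there are d * d(d+1)/2 independent symbols.
d = 2
d(d+1)/2 = 2 * 3 / 2 = 3
Total = 2 * 3 = 6

6


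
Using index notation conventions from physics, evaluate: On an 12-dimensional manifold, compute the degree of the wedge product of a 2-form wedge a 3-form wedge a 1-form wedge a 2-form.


The degree of a wedge product is the sum of the degrees of the individual forms.
Degrees: 2, 3, 1, 2
Total degree = 2 + 3 + 1 + 2 = 8

8


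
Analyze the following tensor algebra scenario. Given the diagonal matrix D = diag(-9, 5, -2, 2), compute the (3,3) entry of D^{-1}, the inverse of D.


For a diagonal matrix, the inverse has entries (D^{-1})_{ii} = 1/d_{ii}.
The diagonal entries are: d_{11} = -9, d_{22} = 5, d_{33} = -2, d_{44} = 2
We need (D^{-1})_{33} = 1/d_{33} = 1/-2 = -1/2

-1/2


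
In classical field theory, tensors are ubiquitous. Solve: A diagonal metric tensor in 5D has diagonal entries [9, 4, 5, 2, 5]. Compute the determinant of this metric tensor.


For a diagonal metric, the determinant is the product of diagonal entries.
Diagonal entries: 9, 4, 5, 2, 5
det(g) = 9 * 4 * 5 * 2 * 5 = 1800

1800


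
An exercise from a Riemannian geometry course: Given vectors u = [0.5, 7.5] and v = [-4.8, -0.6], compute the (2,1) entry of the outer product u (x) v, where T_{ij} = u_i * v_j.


The outer product entry T_{ij} = u_i * v_j.
We need i=2, j=1.
u_2 = 7.5, v_1 = -4.8
T_{2,1} = 7.5 * -4.8 = -36

-36


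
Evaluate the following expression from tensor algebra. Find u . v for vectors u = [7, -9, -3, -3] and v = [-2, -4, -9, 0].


The inner product u . v = sum of u_i * v_i.
Term-by-term: 7 * -2, -9 * -4, -3 * -9, -3 * 0
Products: -14, 36, 27, 0
Sum = -14 + 36 + 27 + 0 = 49

49


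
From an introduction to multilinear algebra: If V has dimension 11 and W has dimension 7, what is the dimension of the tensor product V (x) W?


The dimension of a tensor product is the product of dimensions.
dim(V) = 11, dim(W) = 7
dim(V (x) W) = 11 * 7 = 77

77


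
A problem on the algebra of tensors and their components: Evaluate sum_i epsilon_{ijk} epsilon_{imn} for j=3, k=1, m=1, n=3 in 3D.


Using the identity: epsilon_{ijk} epsilon_{imn} = delta_{jm} delta_{kn} - delta_{jn} delta_{km}.
delta_{31} = 0
delta_{13} = 0
delta_{33} = 1
delta_{11} = 1
Result = 0 * 0 - 1 * 1 = 0 - 1 = -1

-1


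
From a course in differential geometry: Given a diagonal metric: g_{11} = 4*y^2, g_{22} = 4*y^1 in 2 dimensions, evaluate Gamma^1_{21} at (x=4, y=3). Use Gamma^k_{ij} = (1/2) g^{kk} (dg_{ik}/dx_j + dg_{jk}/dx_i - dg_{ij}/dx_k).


For a diagonal metric, Gamma^k_{ij} = (1/2) g^{kk} (dg_{ik}/dx_j + dg_{jk}/dx_i - dg_{ij}/dx_k).
The metric is diagonal, so g_{ab} = 0 for a != b.
At the given point: g_{11} = 36, g_{22} = 12
g^{11} = 1/36
dg_{21}/dx_1 = 0 (off-diagonal)
dg_{11}/dx_2 = dg_{11}/dx_2 = 24
dg_{21}/dx_1 = 0 (off-diagonal)
Numerator = 0 + 24 - 0 = 24
Gamma^1_{21} = 24 / (2 * 36) = 1/3

1/3


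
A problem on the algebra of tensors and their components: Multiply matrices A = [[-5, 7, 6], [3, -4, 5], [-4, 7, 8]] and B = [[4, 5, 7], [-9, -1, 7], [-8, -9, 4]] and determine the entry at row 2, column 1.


(AB)_{ij} = sum_k A_{ik} B_{kj}.
For i=2, j=1:
A_{21} * B_{11} = 3 * 4 = 12
A_{22} * B_{21} = -4 * -9 = 36
A_{23} * B_{31} = 5 * -8 = -40
Sum = 12 + 36 + -40 = 8

8


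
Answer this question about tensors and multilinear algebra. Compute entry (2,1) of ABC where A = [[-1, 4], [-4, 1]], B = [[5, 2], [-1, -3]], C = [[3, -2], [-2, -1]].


(ABC)_{21} = sum_m (AB)_{2m} C_{m1}. First compute row 2 of AB.
(AB)_{21} = -4*5 + 1*-1 = -21
(AB)_{22} = -4*2 + 1*-3 = -11
Now contract with column 1 of C:
(AB)_{21} * C_{11} = -21 * 3 = -63
(AB)_{22} * C_{21} = -11 * -2 = 22
(ABC)_{21} = -63 + 22 = -41

-41


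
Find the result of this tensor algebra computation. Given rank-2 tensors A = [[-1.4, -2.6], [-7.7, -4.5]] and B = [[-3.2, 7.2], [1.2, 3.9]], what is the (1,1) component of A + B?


Tensor addition is component-wise: (A + B)_{ij} = A_{ij} + B_{ij}.
A_{11} = -1.4
B_{11} = -3.2
(A + B)_{11} = -1.4 + -3.2 = -4.6

-4.6


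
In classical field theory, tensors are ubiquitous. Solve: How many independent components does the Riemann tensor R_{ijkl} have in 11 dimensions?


The Riemann tensor in d dimensions has d^2(d^2 - 1)/12 independent components.
d = 11, so d^2 = 121
d^2 - 1 = 120
d^2(d^2 - 1) = 121 * 120 = 14520
Divide by 12: 14520 / 12 = 1210

1210


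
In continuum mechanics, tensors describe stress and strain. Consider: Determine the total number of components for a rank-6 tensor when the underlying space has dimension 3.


The number of components of a rank-r tensor in d dimensions is d^r.
Here d = 3 and r = 6.
3^6 = 729

729


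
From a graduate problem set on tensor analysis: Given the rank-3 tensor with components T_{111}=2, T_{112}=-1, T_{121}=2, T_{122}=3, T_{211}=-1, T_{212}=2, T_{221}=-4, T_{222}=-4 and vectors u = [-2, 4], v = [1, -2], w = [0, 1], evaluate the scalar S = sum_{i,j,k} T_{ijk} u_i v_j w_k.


S = sum over i,j,k of T_{ijk} u_i v_j w_k. Expanding all 8 terms:
T_{111}*u_1*v_1*w_1 = 2*-2*1*0 = 0  (running total: 0)
T_{112}*u_1*v_1*w_2 = -1*-2*1*1 = 2  (running total: 2)
T_{121}*u_1*v_2*w_1 = 2*-2*-2*0 = 0  (running total: 2)
T_{122}*u_1*v_2*w_2 = 3*-2*-2*1 = 12  (running total: 14)
T_{211}*u_2*v_1*w_1 = -1*4*1*0 = 0  (running total: 14)
T_{212}*u_2*v_1*w_2 = 2*4*1*1 = 8  (running total: 22)
T_{221}*u_2*v_2*w_1 = -4*4*-2*0 = 0  (running total: 22)
T_{222}*u_2*v_2*w_2 = -4*4*-2*1 = 32  (running total: 54)
S = 54

54


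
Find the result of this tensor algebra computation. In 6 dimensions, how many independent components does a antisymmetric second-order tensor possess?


A antisymmetric rank-2 tensor in d dimensions has d(d-1)/2 independent components.
d = 6
d(d-1)/2 = 6 * 5 / 2 = 30 / 2 = 15

15


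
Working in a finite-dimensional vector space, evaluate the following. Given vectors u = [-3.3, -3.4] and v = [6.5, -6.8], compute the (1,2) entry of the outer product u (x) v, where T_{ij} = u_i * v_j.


The outer product entry T_{ij} = u_i * v_j.
We need i=1, j=2.
u_1 = -3.3, v_2 = -6.8
T_{1,2} = -3.3 * -6.8 = 22.44

22.44


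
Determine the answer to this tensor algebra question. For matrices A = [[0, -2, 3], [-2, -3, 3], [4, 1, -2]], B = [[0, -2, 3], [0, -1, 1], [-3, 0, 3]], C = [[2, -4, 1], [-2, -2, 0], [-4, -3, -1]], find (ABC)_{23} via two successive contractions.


(ABC)_{23} = sum_m (AB)_{2m} C_{m3}. First compute row 2 of AB.
(AB)_{21} = -2*0 + -3*0 + 3*-3 = -9
(AB)_{22} = -2*-2 + -3*-1 + 3*0 = 7
(AB)_{23} = -2*3 + -3*1 + 3*3 = 0
Now contract with column 3 of C:
(AB)_{21} * C_{13} = -9 * 1 = -9
(AB)_{22} * C_{23} = 7 * 0 = 0
(AB)_{23} * C_{33} = 0 * -1 = 0
(ABC)_{23} = -9 + 0 + 0 = -9

-9


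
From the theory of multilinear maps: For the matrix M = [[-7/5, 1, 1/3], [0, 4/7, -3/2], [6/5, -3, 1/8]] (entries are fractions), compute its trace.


The trace is the sum of diagonal entries.
Diagonal: M[1,1] = -7/5, M[2,2] = 4/7, M[3,3] = 1/8
Tr(M) = -7/5 + 4/7 + 1/8
Computing step by step:
After adding M[1,1]: -7/5
After adding M[2,2]: -29/35
After adding M[3,3]: -197/280
Tr(M) = -197/280

-197/280


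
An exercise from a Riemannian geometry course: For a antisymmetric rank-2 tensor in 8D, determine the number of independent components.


A antisymmetric rank-2 tensor in d dimensions has d(d-1)/2 independent components.
d = 8
d(d-1)/2 = 8 * 7 / 2 = 56 / 2 = 28

28


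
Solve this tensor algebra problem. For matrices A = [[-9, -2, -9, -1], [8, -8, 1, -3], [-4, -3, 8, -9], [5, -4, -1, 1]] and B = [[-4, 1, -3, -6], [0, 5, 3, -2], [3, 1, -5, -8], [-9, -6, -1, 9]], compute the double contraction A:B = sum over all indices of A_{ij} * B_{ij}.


A:B = sum over all i,j of A_{ij} * B_{ij}.
Row 1: -9*-4=36, -2*1=-2, -9*-3=27, -1*-6=6 => row sum = 67
Row 2: 8*0=0, -8*5=-40, 1*3=3, -3*-2=6 => row sum = -31
Row 3: -4*3=-12, -3*1=-3, 8*-5=-40, -9*-8=72 => row sum = 17
Row 4: 5*-9=-45, -4*-6=24, -1*-1=1, 1*9=9 => row sum = -11
Total = 67 + -31 + 17 + -11 = 42

42


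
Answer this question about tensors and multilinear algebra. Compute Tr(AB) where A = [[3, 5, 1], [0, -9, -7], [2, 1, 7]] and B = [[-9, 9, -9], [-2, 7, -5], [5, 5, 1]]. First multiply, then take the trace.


Tr(AB) = sum_i (AB)_{ii} where (AB)_{ii} = sum_k A_{ik} B_{ki}.
(AB)_{11} = 3*-9 + 5*-2 + 1*5 = -32
(AB)_{22} = 0*9 + -9*7 + -7*5 = -98
(AB)_{33} = 2*-9 + 1*-5 + 7*1 = -16
Tr(AB) = -32 + -98 + -16 = -146

-146


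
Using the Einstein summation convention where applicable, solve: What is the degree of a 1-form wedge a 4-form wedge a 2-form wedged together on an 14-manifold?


The degree of a wedge product is the sum of the degrees of the individual forms.
Degrees: 1, 4, 2
Total degree = 1 + 4 + 2 = 7

7


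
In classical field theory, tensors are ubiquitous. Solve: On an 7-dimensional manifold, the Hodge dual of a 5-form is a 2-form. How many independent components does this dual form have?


The Hodge dual of a p-form on an n-dimensional manifold is an (n-p)-form.
n = 7, p = 5, so dual degree = 7 - 5 = 2
The number of components is C(n, n-p) = C(7, 2) = 21

21


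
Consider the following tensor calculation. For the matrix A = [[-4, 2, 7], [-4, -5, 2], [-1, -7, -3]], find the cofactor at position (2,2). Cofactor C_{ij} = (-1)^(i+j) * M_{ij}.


To find cofactor C_{22}, delete row 2 and column 2.
The resulting 2x2 submatrix is: [[-4, 7], [-1, -3]]
Minor M_{22} = -4*-3 - 7*-1
  = 12 - -7 = 19
Sign = (-1)^(2+2) = (-1)^4 = 1
Cofactor C_{22} = 1 * 19 = 19

19


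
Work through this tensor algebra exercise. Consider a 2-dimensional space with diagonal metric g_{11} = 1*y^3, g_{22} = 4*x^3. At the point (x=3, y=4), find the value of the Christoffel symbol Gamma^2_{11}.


For a diagonal metric, Gamma^k_{ij} = (1/2) g^{kk} (dg_{ik}/dx_j + dg_{jk}/dx_i - dg_{ij}/dx_k).
The metric is diagonal, so g_{ab} = 0 for a != b.
At the given point: g_{11} = 64, g_{22} = 108
g^{22} = 1/108
dg_{12}/dx_1 = 0 (off-diagonal)
dg_{12}/dx_1 = 0 (off-diagonal)
dg_{11}/dx_2 = dg_{11}/dx_2 = 48
Numerator = 0 + 0 - 48 = -48
Gamma^2_{11} = -48 / (2 * 108) = -2/9

-2/9


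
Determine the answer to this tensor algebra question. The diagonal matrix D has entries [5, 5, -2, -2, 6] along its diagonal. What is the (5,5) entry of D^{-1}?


For a diagonal matrix, the inverse has entries (D^{-1})_{ii} = 1/d_{ii}.
The diagonal entries are: d_{11} = 5, d_{22} = 5, d_{33} = -2, d_{44} = -2, d_{55} = 6
We need (D^{-1})_{55} = 1/d_{55} = 1/6 = 1/6

1/6


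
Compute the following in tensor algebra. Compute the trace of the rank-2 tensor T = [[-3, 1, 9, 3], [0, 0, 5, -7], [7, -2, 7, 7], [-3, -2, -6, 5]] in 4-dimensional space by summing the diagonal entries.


The contraction (trace) of a rank-2 tensor is the sum of its diagonal elements.
Diagonal entries: A[1,1] = -3, A[2,2] = 0, A[3,3] = 7, A[4,4] = 5
Tr(A) = -3 + 0 + 7 + 5 = 9

9


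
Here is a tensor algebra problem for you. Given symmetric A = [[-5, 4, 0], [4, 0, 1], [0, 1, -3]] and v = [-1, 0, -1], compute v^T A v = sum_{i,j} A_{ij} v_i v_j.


First compute Av:
(Av)_1 = -5*-1 + 4*0 + 0*-1 = 5
(Av)_2 = 4*-1 + 0*0 + 1*-1 = -5
(Av)_3 = 0*-1 + 1*0 + -3*-1 = 3
Av = [5, -5, 3]
Then v^T (Av) = -1*5 + 0*-5 + -1*3
= -5 + 0 + -3 = -8

-8


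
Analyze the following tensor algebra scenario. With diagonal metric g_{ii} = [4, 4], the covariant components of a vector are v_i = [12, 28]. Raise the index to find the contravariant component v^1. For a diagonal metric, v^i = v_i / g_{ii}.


To raise an index with a diagonal metric: v^i = v_i / g_{ii}.
For index 1: v_1 = 12, g_{11} = 4
v^1 = 12 / 4 = 3

3


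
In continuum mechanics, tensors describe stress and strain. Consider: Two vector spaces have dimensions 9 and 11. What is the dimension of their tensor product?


The dimension of a tensor product is the product of dimensions.
dim(V) = 9, dim(W) = 11
dim(V (x) W) = 9 * 11 = 99

99


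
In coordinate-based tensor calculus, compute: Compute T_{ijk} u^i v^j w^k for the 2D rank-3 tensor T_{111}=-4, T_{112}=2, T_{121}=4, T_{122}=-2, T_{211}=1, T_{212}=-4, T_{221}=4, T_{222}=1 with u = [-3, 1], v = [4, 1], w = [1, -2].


S = sum over i,j,k of T_{ijk} u_i v_j w_k. Expanding all 8 terms:
T_{111}*u_1*v_1*w_1 = -4*-3*4*1 = 48  (running total: 48)
T_{112}*u_1*v_1*w_2 = 2*-3*4*-2 = 48  (running total: 96)
T_{121}*u_1*v_2*w_1 = 4*-3*1*1 = -12  (running total: 84)
T_{122}*u_1*v_2*w_2 = -2*-3*1*-2 = -12  (running total: 72)
T_{211}*u_2*v_1*w_1 = 1*1*4*1 = 4  (running total: 76)
T_{212}*u_2*v_1*w_2 = -4*1*4*-2 = 32  (running total: 108)
T_{221}*u_2*v_2*w_1 = 4*1*1*1 = 4  (running total: 112)
T_{222}*u_2*v_2*w_2 = 1*1*1*-2 = -2  (running total: 110)
S = 110

110


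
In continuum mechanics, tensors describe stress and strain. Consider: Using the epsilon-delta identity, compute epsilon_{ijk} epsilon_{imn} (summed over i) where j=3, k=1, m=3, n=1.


Using the identity: epsilon_{ijk} epsilon_{imn} = delta_{jm} delta_{kn} - delta_{jn} delta_{km}.
delta_{33} = 1
delta_{11} = 1
delta_{31} = 0
delta_{13} = 0
Result = 1 * 1 - 0 * 0 = 1 - 0 = 1

1


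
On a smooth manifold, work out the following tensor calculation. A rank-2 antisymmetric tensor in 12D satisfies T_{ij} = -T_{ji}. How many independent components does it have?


An antisymmetric rank-2 tensor satisfies A_{ij} = -A_{ji}, so diagonal entries are zero.
The independent components are the upper-triangular entries: C(n, 2) = n(n-1)/2.
n = 12
C(12, 2) = 12 * 11 / 2 = 132 / 2 = 66

66


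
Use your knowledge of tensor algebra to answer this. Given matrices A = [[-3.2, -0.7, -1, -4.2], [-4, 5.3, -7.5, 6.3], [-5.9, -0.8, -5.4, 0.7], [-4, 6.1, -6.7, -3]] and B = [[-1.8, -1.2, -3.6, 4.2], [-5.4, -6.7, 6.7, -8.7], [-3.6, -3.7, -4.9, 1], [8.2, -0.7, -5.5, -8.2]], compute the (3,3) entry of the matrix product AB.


(AB)_{ij} = sum_k A_{ik} B_{kj}.
For i=3, j=3:
A_{31} * B_{13} = -5.9 * -3.6 = 21.24
A_{32} * B_{23} = -0.8 * 6.7 = -5.36
A_{33} * B_{33} = -5.4 * -4.9 = 26.46
A_{34} * B_{43} = 0.7 * -5.5 = -3.85
Sum = 21.24 + -5.36 + 26.46 + -3.85 = 38.49

38.49


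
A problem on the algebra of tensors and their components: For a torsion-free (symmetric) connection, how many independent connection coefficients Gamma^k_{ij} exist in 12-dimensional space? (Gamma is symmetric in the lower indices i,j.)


Christoffel symbols Gamma^k_{ij} are symmetric in i,j, so there are d * d(d+1)/2 independent symbols.
d = 12
d(d+1)/2 = 12 * 13 / 2 = 78
Total = 12 * 78 = 936

936


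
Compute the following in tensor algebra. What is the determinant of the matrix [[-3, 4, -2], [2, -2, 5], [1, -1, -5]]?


Expanding along the first row, det(A) = a11*M_11 - a12*M_12 + a13*M_13, where M_1j is the (1,j) minor.
Minor M_11 = -2*-5 - 5*-1 = 15
Minor M_12 = 2*-5 - 5*1 = -15
Minor M_13 = 2*-1 - -2*1 = 0
det = -3*(15) - 4*(-15) + -2*(0)
    = -45 - -60 + 0
    = 15

15


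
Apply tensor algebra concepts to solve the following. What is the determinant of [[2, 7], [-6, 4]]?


For a 2x2 matrix [[a, b], [c, d]], det = a*d - b*c.
a = 2, b = 7, c = -6, d = 4
a*d = 2 * 4 = 8
b*c = 7 * -6 = -42
det = 8 - -42 = 50

50


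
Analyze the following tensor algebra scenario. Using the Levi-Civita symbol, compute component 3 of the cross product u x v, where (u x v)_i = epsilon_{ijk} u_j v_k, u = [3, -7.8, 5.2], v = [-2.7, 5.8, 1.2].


(u x v)_3 = sum_{j,k} epsilon_{3jk} u_j v_k. Only permutations of (1,2,3) contribute; the two non-zero terms are:
eps_{312} u_1 v_2 = 1 * 3 * 5.8 = 17.4
eps_{321} u_2 v_1 = -1 * -7.8 * -2.7 = -21.06
(u x v)_3 = -3.66

-3.66


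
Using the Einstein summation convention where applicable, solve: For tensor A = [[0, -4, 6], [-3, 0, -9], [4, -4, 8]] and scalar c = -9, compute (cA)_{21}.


Scalar multiplication: (cA)_{ij} = c * A_{ij}.
c = -9
A_{21} = -3
(cA)_{21} = -9 * -3 = 27

27


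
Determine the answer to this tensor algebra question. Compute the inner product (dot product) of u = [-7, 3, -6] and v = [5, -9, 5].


The inner product u . v = sum of u_i * v_i.
Term-by-term: -7 * 5, 3 * -9, -6 * 5
Products: -35, -27, -30
Sum = -35 + -27 + -30 = -92

-92


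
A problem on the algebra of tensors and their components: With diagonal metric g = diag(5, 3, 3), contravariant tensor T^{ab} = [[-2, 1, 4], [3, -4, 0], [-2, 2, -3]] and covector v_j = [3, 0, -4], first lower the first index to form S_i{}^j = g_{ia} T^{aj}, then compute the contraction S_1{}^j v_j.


Step 1: lower the first index. For a diagonal metric, g_{ia} T^{aj} = g_{ii} T^{ij} (no sum on i).
g_{11} = 5
S_1{}^1 = 5 * T^{11} = 5 * -2 = -10
S_1{}^2 = 5 * T^{12} = 5 * 1 = 5
S_1{}^3 = 5 * T^{13} = 5 * 4 = 20
Step 2: contract S_1{}^j with v_j.
S_1{}^1 * v_1 = -10 * 3 = -30
S_1{}^2 * v_2 = 5 * 0 = 0
S_1{}^3 * v_3 = 20 * -4 = -80
Result = -30 + 0 + -80 = -110

-110


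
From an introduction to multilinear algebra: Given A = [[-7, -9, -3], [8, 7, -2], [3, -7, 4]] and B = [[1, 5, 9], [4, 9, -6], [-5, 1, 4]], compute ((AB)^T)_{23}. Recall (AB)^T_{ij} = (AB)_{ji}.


(AB)^T_{ij} = (AB)_{ji} = sum_k A_{jk} B_{ki}.
For i=2, j=3 we need (AB)_{32}:
A_{31} * B_{12} = 3 * 5 = 15
A_{32} * B_{22} = -7 * 9 = -63
A_{33} * B_{32} = 4 * 1 = 4
Sum = 15 + -63 + 4 = -44

-44


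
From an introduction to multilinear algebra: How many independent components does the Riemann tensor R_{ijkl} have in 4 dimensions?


The Riemann tensor in d dimensions has d^2(d^2 - 1)/12 independent components.
d = 4, so d^2 = 16
d^2 - 1 = 15
d^2(d^2 - 1) = 16 * 15 = 240
Divide by 12: 240 / 12 = 20

20


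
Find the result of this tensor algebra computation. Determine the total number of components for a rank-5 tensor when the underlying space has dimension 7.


The number of components of a rank-r tensor in d dimensions is d^r.
Here d = 7 and r = 5.
7^5 = 16807

16807


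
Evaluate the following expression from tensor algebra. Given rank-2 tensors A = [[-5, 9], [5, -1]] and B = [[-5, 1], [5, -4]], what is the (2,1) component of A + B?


Tensor addition is component-wise: (A + B)_{ij} = A_{ij} + B_{ij}.
A_{21} = 5
B_{21} = 5
(A + B)_{21} = 5 + 5 = 10

10


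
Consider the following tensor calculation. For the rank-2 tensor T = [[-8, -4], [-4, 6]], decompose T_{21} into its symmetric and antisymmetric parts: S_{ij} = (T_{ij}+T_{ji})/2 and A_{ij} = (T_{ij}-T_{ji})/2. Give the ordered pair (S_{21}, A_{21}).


T_{21} = -4
T_{12} = -4
S_{21} = (-4 + -4)/2 = -8/2 = -4
A_{21} = (-4 - -4)/2 = 0/2 = 0
Check: S + A = -4 + 0 = -4 = T_{21}.

(-4, 0)


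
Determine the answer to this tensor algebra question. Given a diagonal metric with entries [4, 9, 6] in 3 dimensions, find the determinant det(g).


For a diagonal metric, the determinant is the product of diagonal entries.
Diagonal entries: 4, 9, 6
det(g) = 4 * 9 * 6 = 216

216


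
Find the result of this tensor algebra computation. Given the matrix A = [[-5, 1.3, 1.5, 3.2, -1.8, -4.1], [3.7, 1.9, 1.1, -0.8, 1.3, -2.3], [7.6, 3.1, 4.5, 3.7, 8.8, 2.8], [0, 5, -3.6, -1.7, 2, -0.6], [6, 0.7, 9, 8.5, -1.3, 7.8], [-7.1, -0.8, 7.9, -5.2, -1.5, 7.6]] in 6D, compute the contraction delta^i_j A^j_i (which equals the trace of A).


The contraction (trace) of a rank-2 tensor is the sum of its diagonal elements.
Diagonal entries: A[1,1] = -5, A[2,2] = 1.9, A[3,3] = 4.5, A[4,4] = -1.7, A[5,5] = -1.3, A[6,6] = 7.6
Tr(A) = -5 + 1.9 + 4.5 + -1.7 + -1.3 + 7.6 = 6

6


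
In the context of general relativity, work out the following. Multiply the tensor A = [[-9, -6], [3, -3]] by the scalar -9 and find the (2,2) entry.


Scalar multiplication: (cA)_{ij} = c * A_{ij}.
c = -9
A_{22} = -3
(cA)_{22} = -9 * -3 = 27

27


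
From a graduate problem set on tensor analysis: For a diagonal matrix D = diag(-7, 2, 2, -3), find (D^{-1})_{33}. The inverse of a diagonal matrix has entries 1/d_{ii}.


For a diagonal matrix, the inverse has entries (D^{-1})_{ii} = 1/d_{ii}.
The diagonal entries are: d_{11} = -7, d_{22} = 2, d_{33} = 2, d_{44} = -3
We need (D^{-1})_{33} = 1/d_{33} = 1/2 = 1/2

1/2


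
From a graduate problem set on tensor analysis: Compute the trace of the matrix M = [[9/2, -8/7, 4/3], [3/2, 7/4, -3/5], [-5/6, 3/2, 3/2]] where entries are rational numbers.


The trace is the sum of diagonal entries.
Diagonal: M[1,1] = 9/2, M[2,2] = 7/4, M[3,3] = 3/2
Tr(M) = 9/2 + 7/4 + 3/2
Computing step by step:
After adding M[1,1]: 9/2
After adding M[2,2]: 25/4
After adding M[3,3]: 31/4
Tr(M) = 31/4

31/4


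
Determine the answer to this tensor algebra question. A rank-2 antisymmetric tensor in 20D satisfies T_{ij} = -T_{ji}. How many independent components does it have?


An antisymmetric rank-2 tensor satisfies A_{ij} = -A_{ji}, so diagonal entries are zero.
The independent components are the upper-triangular entries: C(n, 2) = n(n-1)/2.
n = 20
C(20, 2) = 20 * 19 / 2 = 380 / 2 = 190

190


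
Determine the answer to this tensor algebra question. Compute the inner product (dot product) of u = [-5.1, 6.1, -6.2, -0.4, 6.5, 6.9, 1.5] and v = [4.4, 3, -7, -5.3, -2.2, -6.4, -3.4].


The inner product u . v = sum of u_i * v_i.
Term-by-term: -5.1 * 4.4, 6.1 * 3, -6.2 * -7, -0.4 * -5.3, 6.5 * -2.2, 6.9 * -6.4, 1.5 * -3.4
Products: -22.44, 18.3, 43.4, 2.12, -14.3, -44.16, -5.1
Sum = -22.44 + 18.3 + 43.4 + 2.12 + -14.3 + -44.16 + -5.1 = -22.18

-22.18


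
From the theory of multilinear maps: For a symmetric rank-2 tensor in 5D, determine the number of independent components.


A symmetric rank-2 tensor in d dimensions has d(d+1)/2 independent components.
d = 5
d(d+1)/2 = 5 * 6 / 2 = 30 / 2 = 15

15


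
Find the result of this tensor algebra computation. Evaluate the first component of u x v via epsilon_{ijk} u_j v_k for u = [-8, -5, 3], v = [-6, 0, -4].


(u x v)_1 = sum_{j,k} epsilon_{1jk} u_j v_k. Only permutations of (1,2,3) contribute; the two non-zero terms are:
eps_{123} u_2 v_3 = 1 * -5 * -4 = 20
eps_{132} u_3 v_2 = -1 * 3 * 0 = 0
(u x v)_1 = 20

20


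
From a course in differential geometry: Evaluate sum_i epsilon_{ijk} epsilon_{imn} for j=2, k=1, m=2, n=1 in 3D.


Using the identity: epsilon_{ijk} epsilon_{imn} = delta_{jm} delta_{kn} - delta_{jn} delta_{km}.
delta_{22} = 1
delta_{11} = 1
delta_{21} = 0
delta_{12} = 0
Result = 1 * 1 - 0 * 0 = 1 - 0 = 1

1


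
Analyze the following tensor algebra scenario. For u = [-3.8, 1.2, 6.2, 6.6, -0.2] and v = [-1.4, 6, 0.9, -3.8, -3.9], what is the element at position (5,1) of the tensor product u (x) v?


The outer product entry T_{ij} = u_i * v_j.
We need i=5, j=1.
u_5 = -0.2, v_1 = -1.4
T_{5,1} = -0.2 * -1.4 = 0.28

0.28


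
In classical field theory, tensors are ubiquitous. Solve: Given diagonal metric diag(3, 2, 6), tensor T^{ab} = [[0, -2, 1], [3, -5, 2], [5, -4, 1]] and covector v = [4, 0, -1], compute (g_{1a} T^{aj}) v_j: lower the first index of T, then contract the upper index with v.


Step 1: lower the first index. For a diagonal metric, g_{ia} T^{aj} = g_{ii} T^{ij} (no sum on i).
g_{11} = 3
S_1{}^1 = 3 * T^{11} = 3 * 0 = 0
S_1{}^2 = 3 * T^{12} = 3 * -2 = -6
S_1{}^3 = 3 * T^{13} = 3 * 1 = 3
Step 2: contract S_1{}^j with v_j.
S_1{}^1 * v_1 = 0 * 4 = 0
S_1{}^2 * v_2 = -6 * 0 = 0
S_1{}^3 * v_3 = 3 * -1 = -3
Result = 0 + 0 + -3 = -3

-3


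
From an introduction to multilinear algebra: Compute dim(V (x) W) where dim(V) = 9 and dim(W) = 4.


The dimension of a tensor product is the product of dimensions.
dim(V) = 9, dim(W) = 4
dim(V (x) W) = 9 * 4 = 36

36


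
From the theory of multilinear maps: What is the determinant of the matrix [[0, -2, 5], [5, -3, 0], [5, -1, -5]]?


Expanding along the first row, det(A) = a11*M_11 - a12*M_12 + a13*M_13, where M_1j is the (1,j) minor.
Minor M_11 = -3*-5 - 0*-1 = 15
Minor M_12 = 5*-5 - 0*5 = -25
Minor M_13 = 5*-1 - -3*5 = 10
det = 0*(15) - -2*(-25) + 5*(10)
    = 0 - 50 + 50
    = 0

0


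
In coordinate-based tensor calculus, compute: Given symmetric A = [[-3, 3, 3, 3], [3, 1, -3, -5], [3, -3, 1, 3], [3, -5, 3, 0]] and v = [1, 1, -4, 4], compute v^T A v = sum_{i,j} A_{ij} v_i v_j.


First compute Av:
(Av)_1 = -3*1 + 3*1 + 3*-4 + 3*4 = 0
(Av)_2 = 3*1 + 1*1 + -3*-4 + -5*4 = -4
(Av)_3 = 3*1 + -3*1 + 1*-4 + 3*4 = 8
(Av)_4 = 3*1 + -5*1 + 3*-4 + 0*4 = -14
Av = [0, -4, 8, -14]
Then v^T (Av) = 1*0 + 1*-4 + -4*8 + 4*-14
= 0 + -4 + -32 + -56 = -92

-92


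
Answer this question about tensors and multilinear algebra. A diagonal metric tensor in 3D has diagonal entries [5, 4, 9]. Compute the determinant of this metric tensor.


For a diagonal metric, the determinant is the product of diagonal entries.
Diagonal entries: 5, 4, 9
det(g) = 5 * 4 * 9 = 180

180


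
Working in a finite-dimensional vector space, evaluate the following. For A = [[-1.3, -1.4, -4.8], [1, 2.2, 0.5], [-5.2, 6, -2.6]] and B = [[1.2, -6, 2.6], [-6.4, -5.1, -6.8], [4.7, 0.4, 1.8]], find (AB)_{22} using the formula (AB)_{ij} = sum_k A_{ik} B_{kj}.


(AB)_{ij} = sum_k A_{ik} B_{kj}.
For i=2, j=2:
A_{21} * B_{12} = 1 * -6 = -6
A_{22} * B_{22} = 2.2 * -5.1 = -11.22
A_{23} * B_{32} = 0.5 * 0.4 = 0.2
Sum = -6 + -11.22 + 0.2 = -17.02

-17.02
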